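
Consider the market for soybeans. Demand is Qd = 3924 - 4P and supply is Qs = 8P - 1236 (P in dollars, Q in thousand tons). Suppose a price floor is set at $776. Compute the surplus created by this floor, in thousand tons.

Setting quantity demanded equal to quantity supplied, 3924 - 4P = 8P - 1236, gives P* = 430 and Q* = 2204.
Because the floor (776) lies above the market-clearing price, it is binding.
At P = 776: Qd = 3924 - 4·776 = 820 and Qs = 8·776 - 1236 = 4972.
Surplus = Qs - Qd = 4972 - 820 = 4152.

4152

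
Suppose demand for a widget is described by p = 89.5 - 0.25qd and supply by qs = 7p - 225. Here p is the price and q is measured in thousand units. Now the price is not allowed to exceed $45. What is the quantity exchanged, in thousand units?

Rearranging demand gives qd = 358 - 4p. In a free market, 358 - 4p = 7p - 225 gives the equilibrium p* = 53, q* = 146.
Since 45 < 53, the ceiling is binding.
At p = 45: qd = 358 - 4·45 = 178 and qs = 7·45 - 225 = 90.
The quantity actually transacted is the short side, supply: 90.

90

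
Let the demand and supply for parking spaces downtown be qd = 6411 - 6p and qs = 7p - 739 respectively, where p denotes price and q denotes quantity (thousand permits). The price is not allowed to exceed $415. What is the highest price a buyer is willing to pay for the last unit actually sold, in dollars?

Without the control the market clears where 6411 - 6p = 7p - 739, i.e. p* = 550 and q* = 3111.
Since 415 < 550, the ceiling is binding.
At p = 415: qd = 6411 - 6·415 = 3921 and qs = 7·415 - 739 = 2166.
Only 2166 units reach the market. On the demand curve, the marginal buyer's willingness to pay at q = 2166 is (6411 - 2166)/6 = 707.5.

707.5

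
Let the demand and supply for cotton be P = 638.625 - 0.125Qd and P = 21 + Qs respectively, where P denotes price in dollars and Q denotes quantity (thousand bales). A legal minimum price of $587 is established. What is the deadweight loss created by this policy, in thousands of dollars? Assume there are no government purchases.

10404

Rearranging demand gives Qd = 5109 - 8P; rearranging supply gives Qs = P - 21. Without the control the market clears where 5109 - 8P = P - 21, i.e. P* = 570 and Q* = 549.
Because the floor (587) lies above the market-clearing price, it is binding.
At P = 587: Qd = 5109 - 8·587 = 413 and Qs = 587 - 21 = 566.
Quantity traded falls to 413. At Q = 413 the demand price is (5109 - 413)/8 = 587 and the supply price is 21 + 413 = 434.
Deadweight loss = ½ · (587 - 434) · (549 - 413) = ½ · 153 · 136 = 10404.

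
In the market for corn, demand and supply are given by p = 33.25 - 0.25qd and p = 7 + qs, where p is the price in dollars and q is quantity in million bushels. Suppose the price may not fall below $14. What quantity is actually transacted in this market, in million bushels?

21

Rearranging demand gives qd = 133 - 4p; rearranging supply gives qs = p - 7. In a free market, 133 - 4p = p - 7 gives the equilibrium p* = 28, q* = 21.
The floor of 14 is below the equilibrium price 28, so it is not binding; the market clears at p* = 28, q* = 21.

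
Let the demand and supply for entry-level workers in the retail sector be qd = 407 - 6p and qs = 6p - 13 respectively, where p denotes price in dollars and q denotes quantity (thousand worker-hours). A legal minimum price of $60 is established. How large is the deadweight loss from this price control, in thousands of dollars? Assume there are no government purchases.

3750

Setting quantity demanded equal to quantity supplied, 407 - 6p = 6p - 13, gives p* = 35 and q* = 197.
Because the floor (60) lies above the market-clearing price, it is binding.
At p = 60: qd = 407 - 6·60 = 47 and qs = 6·60 - 13 = 347.
Quantity traded falls to 47. At q = 47 the demand price is (407 - 47)/6 = 60 and the supply price is (13 + 47)/6 = 10.
Deadweight loss = ½ · (60 - 10) · (197 - 47) = ½ · 50 · 150 = 3750.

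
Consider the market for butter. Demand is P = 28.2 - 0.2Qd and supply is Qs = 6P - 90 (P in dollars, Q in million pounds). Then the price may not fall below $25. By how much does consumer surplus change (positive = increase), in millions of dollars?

-104

Rearranging demand gives Qd = 141 - 5P. Setting quantity demanded equal to quantity supplied, 141 - 5P = 6P - 90, gives P* = 21 and Q* = 36.
Since 25 > 21, the floor is binding.
At P = 25: Qd = 141 - 5·25 = 16 and Qs = 6·25 - 90 = 60.
Consumer surplus without the control is ½ · (28.2 - 21) · 36 = 129.6.
With the floor, consumers buy 16 units at 25, so CS = ½ · (28.2 - 25) · 16 = 25.6.
Change in consumer surplus = 25.6 - 129.6 = -104.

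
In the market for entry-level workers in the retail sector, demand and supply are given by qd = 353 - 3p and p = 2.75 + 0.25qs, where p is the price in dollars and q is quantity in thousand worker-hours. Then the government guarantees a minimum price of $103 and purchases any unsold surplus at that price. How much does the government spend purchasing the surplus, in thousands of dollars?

36771

Rearranging supply gives qs = 4p - 11. In a free market, 353 - 3p = 4p - 11 gives the equilibrium p* = 52, q* = 197.
The floor of 103 is above the equilibrium price 52, so it binds.
At p = 103: qd = 353 - 3·103 = 44 and qs = 4·103 - 11 = 401.
Surplus = qs - qd = 357.
Government expenditure = surplus × support price = 357 × 103 = 36771.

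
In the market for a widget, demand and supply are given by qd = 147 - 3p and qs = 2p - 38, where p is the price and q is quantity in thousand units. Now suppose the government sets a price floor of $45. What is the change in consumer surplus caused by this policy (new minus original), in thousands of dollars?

-192

Setting quantity demanded equal to quantity supplied, 147 - 3p = 2p - 38, gives p* = 37 and q* = 36.
Since 45 > 37, the floor is binding.
At p = 45: qd = 147 - 3·45 = 12 and qs = 2·45 - 38 = 52.
Consumer surplus without the control is ½ · (49 - 37) · 36 = 216.
With the floor, consumers buy 12 units at 45, so CS = ½ · (49 - 45) · 12 = 24.
Change in consumer surplus = 24 - 216 = -192.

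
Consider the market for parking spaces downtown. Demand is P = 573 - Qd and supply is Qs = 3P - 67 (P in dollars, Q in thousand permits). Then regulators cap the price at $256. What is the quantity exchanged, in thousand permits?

Rearranging demand gives Qd = 573 - P. Without the control the market clears where 573 - P = 3P - 67, i.e. P* = 160 and Q* = 413.
The ceiling of 256 is above the equilibrium price 160, so it is not binding; the market clears at P* = 160, Q* = 413.

413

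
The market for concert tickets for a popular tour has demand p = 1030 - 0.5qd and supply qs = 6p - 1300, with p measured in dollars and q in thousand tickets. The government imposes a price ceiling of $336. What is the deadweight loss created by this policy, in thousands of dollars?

84672

Rearranging demand gives qd = 2060 - 2p. Equilibrium: 2060 - 2p = 6p - 1300, so 3360 = 8p and p* = 420, q* = 1220.
Since 336 < 420, the ceiling is binding.
At p = 336: qd = 2060 - 2·336 = 1388 and qs = 6·336 - 1300 = 716.
Quantity traded falls to 716. At q = 716 the demand price is (2060 - 716)/2 = 672 and the supply price is (1300 + 716)/6 = 336.
Deadweight loss = ½ · (672 - 336) · (1220 - 716) = ½ · 336 · 504 = 84672.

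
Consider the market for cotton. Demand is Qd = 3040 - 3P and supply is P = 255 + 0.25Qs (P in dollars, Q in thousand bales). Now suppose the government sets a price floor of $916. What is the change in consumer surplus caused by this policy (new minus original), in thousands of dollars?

-267456

Rearranging supply gives Qs = 4P - 1020. Without the control the market clears where 3040 - 3P = 4P - 1020, i.e. P* = 580 and Q* = 1300.
Since 916 > 580, the floor is binding.
At P = 916: Qd = 3040 - 3·916 = 292 and Qs = 4·916 - 1020 = 2644.
Consumer surplus without the control is ½ · (3040/3 - 580) · 1300 = 845000/3.
With the floor, consumers buy 292 units at 916, so CS = ½ · (3040/3 - 916) · 292 = 42632/3.
Change in consumer surplus = 42632/3 - 845000/3 = -267456.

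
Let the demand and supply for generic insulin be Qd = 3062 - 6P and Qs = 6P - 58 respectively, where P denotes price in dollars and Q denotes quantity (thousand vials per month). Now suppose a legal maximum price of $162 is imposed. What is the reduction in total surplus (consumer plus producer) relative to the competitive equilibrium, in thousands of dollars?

Setting quantity demanded equal to quantity supplied, 3062 - 6P = 6P - 58, gives P* = 260 and Q* = 1502.
The ceiling of 162 is below the equilibrium price 260, so it binds.
At P = 162: Qd = 3062 - 6·162 = 2090 and Qs = 6·162 - 58 = 914.
Quantity traded falls to 914. At Q = 914 the demand price is (3062 - 914)/6 = 358 and the supply price is (58 + 914)/6 = 162.
Deadweight loss = ½ · (358 - 162) · (1502 - 914) = ½ · 196 · 588 = 57624.

57624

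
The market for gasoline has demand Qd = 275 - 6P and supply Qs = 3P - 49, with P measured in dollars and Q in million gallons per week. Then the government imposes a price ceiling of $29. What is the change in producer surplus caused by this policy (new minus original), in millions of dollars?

Equilibrium: 275 - 6P = 3P - 49, so 324 = 9P and P* = 36, Q* = 59.
Because the ceiling (29) lies below the market-clearing price, it is binding.
At P = 29: Qd = 275 - 6·29 = 101 and Qs = 3·29 - 49 = 38.
Producer surplus without the control is ½ · (36 - 49/3) · 59 = 3481/6.
With the ceiling, producers sell 38 units at 29, so PS = ½ · (29 - 49/3) · 38 = 722/3.
Change in producer surplus = 722/3 - 3481/6 = -339.5.

-339.5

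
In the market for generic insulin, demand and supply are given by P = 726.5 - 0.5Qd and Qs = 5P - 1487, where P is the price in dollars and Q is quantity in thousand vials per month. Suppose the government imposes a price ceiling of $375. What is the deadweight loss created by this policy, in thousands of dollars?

Rearranging demand gives Qd = 1453 - 2P. Setting quantity demanded equal to quantity supplied, 1453 - 2P = 5P - 1487, gives P* = 420 and Q* = 613.
Because the ceiling (375) lies below the market-clearing price, it is binding.
At P = 375: Qd = 1453 - 2·375 = 703 and Qs = 5·375 - 1487 = 388.
Quantity traded falls to 388. At Q = 388 the demand price is (1453 - 388)/2 = 532.5 and the supply price is (1487 + 388)/5 = 375.
Deadweight loss = ½ · (532.5 - 375) · (613 - 388) = ½ · 157.5 · 225 = 17718.75.

17718.75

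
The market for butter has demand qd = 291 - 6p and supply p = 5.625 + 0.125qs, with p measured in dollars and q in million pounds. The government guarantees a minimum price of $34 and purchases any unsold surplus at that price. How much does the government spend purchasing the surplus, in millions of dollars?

Rearranging supply gives qs = 8p - 45. Equilibrium: 291 - 6p = 8p - 45, so 336 = 14p and p* = 24, q* = 147.
Because the floor (34) lies above the market-clearing price, it is binding.
At p = 34: qd = 291 - 6·34 = 87 and qs = 8·34 - 45 = 227.
Surplus = qs - qd = 140.
Government expenditure = surplus × support price = 140 × 34 = 4760.

4760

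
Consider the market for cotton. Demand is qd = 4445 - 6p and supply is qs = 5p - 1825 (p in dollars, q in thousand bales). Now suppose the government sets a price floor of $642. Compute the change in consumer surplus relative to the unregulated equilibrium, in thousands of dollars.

Setting quantity demanded equal to quantity supplied, 4445 - 6p = 5p - 1825, gives p* = 570 and q* = 1025.
The floor of 642 is above the equilibrium price 570, so it binds.
At p = 642: qd = 4445 - 6·642 = 593 and qs = 5·642 - 1825 = 1385.
Consumer surplus without the control is ½ · (4445/6 - 570) · 1025 = 1050625/12.
With the floor, consumers buy 593 units at 642, so CS = ½ · (4445/6 - 642) · 593 = 351649/12.
Change in consumer surplus = 351649/12 - 1050625/12 = -58248.

-58248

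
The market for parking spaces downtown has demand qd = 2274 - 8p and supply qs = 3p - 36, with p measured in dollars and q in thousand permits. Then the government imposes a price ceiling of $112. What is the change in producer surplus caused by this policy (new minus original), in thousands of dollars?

-43806

In a free market, 2274 - 8p = 3p - 36 gives the equilibrium p* = 210, q* = 594.
The ceiling of 112 is below the equilibrium price 210, so it binds.
At p = 112: qd = 2274 - 8·112 = 1378 and qs = 3·112 - 36 = 300.
Producer surplus without the control is ½ · (210 - 12) · 594 = 58806.
With the ceiling, producers sell 300 units at 112, so PS = ½ · (112 - 12) · 300 = 15000.
Change in producer surplus = 15000 - 58806 = -43806.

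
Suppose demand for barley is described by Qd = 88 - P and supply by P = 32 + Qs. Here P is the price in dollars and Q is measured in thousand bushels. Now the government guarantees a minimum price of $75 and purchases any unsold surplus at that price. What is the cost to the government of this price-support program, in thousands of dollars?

Rearranging supply gives Qs = P - 32. Equilibrium: 88 - P = P - 32, so 120 = 2P and P* = 60, Q* = 28.
The floor of 75 is above the equilibrium price 60, so it binds.
At P = 75: Qd = 88 - 75 = 13 and Qs = 75 - 32 = 43.
Surplus = Qs - Qd = 30.
Government expenditure = surplus × support price = 30 × 75 = 2250.

2250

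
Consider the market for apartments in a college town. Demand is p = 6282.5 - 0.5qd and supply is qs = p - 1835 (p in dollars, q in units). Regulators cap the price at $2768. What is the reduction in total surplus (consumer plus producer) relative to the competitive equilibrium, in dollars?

Rearranging demand gives qd = 12565 - 2p. In a free market, 12565 - 2p = p - 1835 gives the equilibrium p* = 4800, q* = 2965.
The ceiling of 2768 is below the equilibrium price 4800, so it binds.
At p = 2768: qd = 12565 - 2·2768 = 7029 and qs = 2768 - 1835 = 933.
Quantity traded falls to 933. At q = 933 the demand price is (12565 - 933)/2 = 5816 and the supply price is 1835 + 933 = 2768.
Deadweight loss = ½ · (5816 - 2768) · (2965 - 933) = ½ · 3048 · 2032 = 3096768.

3096768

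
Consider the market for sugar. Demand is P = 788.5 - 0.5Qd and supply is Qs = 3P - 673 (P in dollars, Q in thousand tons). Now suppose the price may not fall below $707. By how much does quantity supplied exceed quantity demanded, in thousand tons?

Rearranging demand gives Qd = 1577 - 2P. Without the control the market clears where 1577 - 2P = 3P - 673, i.e. P* = 450 and Q* = 677.
The floor of 707 is above the equilibrium price 450, so it binds.
At P = 707: Qd = 1577 - 2·707 = 163 and Qs = 3·707 - 673 = 1448.
Surplus = Qs - Qd = 1448 - 163 = 1285.

1285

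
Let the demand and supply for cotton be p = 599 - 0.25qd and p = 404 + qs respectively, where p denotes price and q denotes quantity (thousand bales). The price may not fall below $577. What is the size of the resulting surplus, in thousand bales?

85

Rearranging demand gives qd = 2396 - 4p; rearranging supply gives qs = p - 404. In a free market, 2396 - 4p = p - 404 gives the equilibrium p* = 560, q* = 156.
Because the floor (577) lies above the market-clearing price, it is binding.
At p = 577: qd = 2396 - 4·577 = 88 and qs = 577 - 404 = 173.
Surplus = qs - qd = 173 - 88 = 85.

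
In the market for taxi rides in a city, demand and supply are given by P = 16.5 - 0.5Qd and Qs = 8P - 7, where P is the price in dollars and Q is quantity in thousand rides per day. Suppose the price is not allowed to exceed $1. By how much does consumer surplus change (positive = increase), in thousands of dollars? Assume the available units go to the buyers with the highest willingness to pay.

-141

Rearranging demand gives Qd = 33 - 2P. Setting quantity demanded equal to quantity supplied, 33 - 2P = 8P - 7, gives P* = 4 and Q* = 25.
Because the ceiling (1) lies below the market-clearing price, it is binding.
At P = 1: Qd = 33 - 2·1 = 31 and Qs = 8·1 - 7 = 1.
Consumer surplus without the control is ½ · (16.5 - 4) · 25 = 156.25.
With the ceiling, 1 units are sold at 1 (assume they go to the highest-value buyers). The demand price at Q = 1 is 16, so CS = ½ · [(16.5 - 1) + (16 - 1)] · 1 = 15.25.
Change in consumer surplus = 15.25 - 156.25 = -141.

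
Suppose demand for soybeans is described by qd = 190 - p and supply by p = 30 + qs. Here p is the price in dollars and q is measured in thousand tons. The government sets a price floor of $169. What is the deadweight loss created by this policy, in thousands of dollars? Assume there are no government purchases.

Rearranging supply gives qs = p - 30. In a free market, 190 - p = p - 30 gives the equilibrium p* = 110, q* = 80.
Since 169 > 110, the floor is binding.
At p = 169: qd = 190 - 169 = 21 and qs = 169 - 30 = 139.
Quantity traded falls to 21. At q = 21 the demand price is 190 - 21 = 169 and the supply price is 30 + 21 = 51.
Deadweight loss = ½ · (169 - 51) · (80 - 21) = ½ · 118 · 59 = 3481.

3481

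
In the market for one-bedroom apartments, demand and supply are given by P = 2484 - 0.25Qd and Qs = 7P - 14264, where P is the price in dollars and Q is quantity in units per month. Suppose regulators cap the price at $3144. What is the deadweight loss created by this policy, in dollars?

Rearranging demand gives Qd = 9936 - 4P. Without the control the market clears where 9936 - 4P = 7P - 14264, i.e. P* = 2200 and Q* = 1136.
The ceiling of 3144 is above the equilibrium price 2200, so it is not binding; the market clears at P* = 2200, Q* = 1136.
Since the control does not bind, no trades are prevented and deadweight loss is zero.

0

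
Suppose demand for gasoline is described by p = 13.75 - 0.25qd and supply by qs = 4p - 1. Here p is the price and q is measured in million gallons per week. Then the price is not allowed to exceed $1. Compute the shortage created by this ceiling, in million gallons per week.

48

Rearranging demand gives qd = 55 - 4p. Setting quantity demanded equal to quantity supplied, 55 - 4p = 4p - 1, gives p* = 7 and q* = 27.
The ceiling of 1 is below the equilibrium price 7, so it binds.
At p = 1: qd = 55 - 4·1 = 51 and qs = 4·1 - 1 = 3.
Shortage = qd - qs = 51 - 3 = 48.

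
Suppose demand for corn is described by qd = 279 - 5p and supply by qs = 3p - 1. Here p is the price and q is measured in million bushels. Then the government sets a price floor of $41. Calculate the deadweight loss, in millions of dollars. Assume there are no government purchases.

Setting quantity demanded equal to quantity supplied, 279 - 5p = 3p - 1, gives p* = 35 and q* = 104.
Because the floor (41) lies above the market-clearing price, it is binding.
At p = 41: qd = 279 - 5·41 = 74 and qs = 3·41 - 1 = 122.
Quantity traded falls to 74. At q = 74 the demand price is (279 - 74)/5 = 41 and the supply price is (1 + 74)/3 = 25.
Deadweight loss = ½ · (41 - 25) · (104 - 74) = ½ · 16 · 30 = 240.

240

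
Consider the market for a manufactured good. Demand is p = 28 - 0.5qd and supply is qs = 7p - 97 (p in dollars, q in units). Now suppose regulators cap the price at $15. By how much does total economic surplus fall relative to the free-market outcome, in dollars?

63

Rearranging demand gives qd = 56 - 2p. Without the control the market clears where 56 - 2p = 7p - 97, i.e. p* = 17 and q* = 22.
The ceiling of 15 is below the equilibrium price 17, so it binds.
At p = 15: qd = 56 - 2·15 = 26 and qs = 7·15 - 97 = 8.
Quantity traded falls to 8. At q = 8 the demand price is (56 - 8)/2 = 24 and the supply price is (97 + 8)/7 = 15.
Deadweight loss = ½ · (24 - 15) · (22 - 8) = ½ · 9 · 14 = 63.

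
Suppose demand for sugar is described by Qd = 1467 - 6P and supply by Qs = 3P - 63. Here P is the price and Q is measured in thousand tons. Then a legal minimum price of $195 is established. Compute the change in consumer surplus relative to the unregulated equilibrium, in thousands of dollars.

Without the control the market clears where 1467 - 6P = 3P - 63, i.e. P* = 170 and Q* = 447.
Since 195 > 170, the floor is binding.
At P = 195: Qd = 1467 - 6·195 = 297 and Qs = 3·195 - 63 = 522.
Consumer surplus without the control is ½ · (244.5 - 170) · 447 = 16650.75.
With the floor, consumers buy 297 units at 195, so CS = ½ · (244.5 - 195) · 297 = 7350.75.
Change in consumer surplus = 7350.75 - 16650.75 = -9300.

-9300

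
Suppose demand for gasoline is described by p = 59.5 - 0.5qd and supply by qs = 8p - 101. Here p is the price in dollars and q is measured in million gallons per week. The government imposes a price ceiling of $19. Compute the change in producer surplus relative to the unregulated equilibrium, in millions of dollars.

Rearranging demand gives qd = 119 - 2p. Equilibrium: 119 - 2p = 8p - 101, so 220 = 10p and p* = 22, q* = 75.
The ceiling of 19 is below the equilibrium price 22, so it binds.
At p = 19: qd = 119 - 2·19 = 81 and qs = 8·19 - 101 = 51.
Producer surplus without the control is ½ · (22 - 12.625) · 75 = 351.5625.
With the ceiling, producers sell 51 units at 19, so PS = ½ · (19 - 12.625) · 51 = 162.5625.
Change in producer surplus = 162.5625 - 351.5625 = -189.

-189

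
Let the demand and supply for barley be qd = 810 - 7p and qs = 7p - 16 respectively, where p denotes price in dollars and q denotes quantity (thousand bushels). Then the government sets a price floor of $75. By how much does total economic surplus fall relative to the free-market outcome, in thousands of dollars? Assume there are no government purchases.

1792

Equilibrium: 810 - 7p = 7p - 16, so 826 = 14p and p* = 59, q* = 397.
Since 75 > 59, the floor is binding.
At p = 75: qd = 810 - 7·75 = 285 and qs = 7·75 - 16 = 509.
Quantity traded falls to 285. At q = 285 the demand price is (810 - 285)/7 = 75 and the supply price is (16 + 285)/7 = 43.
Deadweight loss = ½ · (75 - 43) · (397 - 285) = ½ · 32 · 112 = 1792.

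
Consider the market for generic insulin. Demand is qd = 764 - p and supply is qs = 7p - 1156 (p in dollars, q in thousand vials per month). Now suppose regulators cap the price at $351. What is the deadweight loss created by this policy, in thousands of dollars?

0

Equilibrium: 764 - p = 7p - 1156, so 1920 = 8p and p* = 240, q* = 524.
Since 351 is above p* = 240, the ceiling does not bind and the free-market outcome prevails.
Since the control does not bind, no trades are prevented and deadweight loss is zero.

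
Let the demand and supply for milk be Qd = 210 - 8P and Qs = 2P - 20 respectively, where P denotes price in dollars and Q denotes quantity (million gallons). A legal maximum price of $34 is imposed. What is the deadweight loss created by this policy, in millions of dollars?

In a free market, 210 - 8P = 2P - 20 gives the equilibrium P* = 23, Q* = 26.
Since 34 is above P* = 23, the ceiling does not bind and the free-market outcome prevails.
Since the control does not bind, no trades are prevented and deadweight loss is zero.

0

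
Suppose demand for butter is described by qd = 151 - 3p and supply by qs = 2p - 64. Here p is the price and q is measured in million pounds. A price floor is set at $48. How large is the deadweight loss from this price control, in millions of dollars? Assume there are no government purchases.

In a free market, 151 - 3p = 2p - 64 gives the equilibrium p* = 43, q* = 22.
Since 48 > 43, the floor is binding.
At p = 48: qd = 151 - 3·48 = 7 and qs = 2·48 - 64 = 32.
Quantity traded falls to 7. At q = 7 the demand price is (151 - 7)/3 = 48 and the supply price is (64 + 7)/2 = 35.5.
Deadweight loss = ½ · (48 - 35.5) · (22 - 7) = ½ · 12.5 · 15 = 93.75.

93.75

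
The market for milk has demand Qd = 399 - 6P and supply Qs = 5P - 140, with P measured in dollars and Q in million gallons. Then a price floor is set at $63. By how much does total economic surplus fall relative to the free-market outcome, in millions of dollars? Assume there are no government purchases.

Without the control the market clears where 399 - 6P = 5P - 140, i.e. P* = 49 and Q* = 105.
The floor of 63 is above the equilibrium price 49, so it binds.
At P = 63: Qd = 399 - 6·63 = 21 and Qs = 5·63 - 140 = 175.
Quantity traded falls to 21. At Q = 21 the demand price is (399 - 21)/6 = 63 and the supply price is (140 + 21)/5 = 32.2.
Deadweight loss = ½ · (63 - 32.2) · (105 - 21) = ½ · 30.8 · 84 = 1293.6.

1293.6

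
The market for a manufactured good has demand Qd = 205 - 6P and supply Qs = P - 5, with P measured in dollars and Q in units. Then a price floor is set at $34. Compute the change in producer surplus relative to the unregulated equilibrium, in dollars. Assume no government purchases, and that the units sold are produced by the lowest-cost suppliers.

Equilibrium: 205 - 6P = P - 5, so 210 = 7P and P* = 30, Q* = 25.
Because the floor (34) lies above the market-clearing price, it is binding.
At P = 34: Qd = 205 - 6·34 = 1 and Qs = 34 - 5 = 29.
Producer surplus without the control is ½ · (30 - 5) · 25 = 312.5.
With the floor, 1 units are sold at 34. The supply price at Q = 1 is 6, so PS = ½ · [(34 - 5) + (34 - 6)] · 1 = 28.5.
Change in producer surplus = 28.5 - 312.5 = -284.

-284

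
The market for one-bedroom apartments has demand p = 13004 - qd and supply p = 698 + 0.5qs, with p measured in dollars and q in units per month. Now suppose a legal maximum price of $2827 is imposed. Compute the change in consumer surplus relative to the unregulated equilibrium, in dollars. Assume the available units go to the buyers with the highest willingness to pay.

Rearranging demand gives qd = 13004 - p; rearranging supply gives qs = 2p - 1396. In a free market, 13004 - p = 2p - 1396 gives the equilibrium p* = 4800, q* = 8204.
Since 2827 < 4800, the ceiling is binding.
At p = 2827: qd = 13004 - 2827 = 10177 and qs = 2·2827 - 1396 = 4258.
Consumer surplus without the control is ½ · (13004 - 4800) · 8204 = 33652808.
With the ceiling, 4258 units are sold at 2827 (assume they go to the highest-value buyers). The demand price at q = 4258 is 8746, so CS = ½ · [(13004 - 2827) + (8746 - 2827)] · 4258 = 34268384.
Change in consumer surplus = 34268384 - 33652808 = 615576.

615576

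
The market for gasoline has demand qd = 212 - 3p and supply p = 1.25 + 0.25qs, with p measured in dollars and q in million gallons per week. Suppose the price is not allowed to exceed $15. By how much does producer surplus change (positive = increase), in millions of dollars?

-1392

Rearranging supply gives qs = 4p - 5. Without the control the market clears where 212 - 3p = 4p - 5, i.e. p* = 31 and q* = 119.
The ceiling of 15 is below the equilibrium price 31, so it binds.
At p = 15: qd = 212 - 3·15 = 167 and qs = 4·15 - 5 = 55.
Producer surplus without the control is ½ · (31 - 1.25) · 119 = 1770.125.
With the ceiling, producers sell 55 units at 15, so PS = ½ · (15 - 1.25) · 55 = 378.125.
Change in producer surplus = 378.125 - 1770.125 = -1392.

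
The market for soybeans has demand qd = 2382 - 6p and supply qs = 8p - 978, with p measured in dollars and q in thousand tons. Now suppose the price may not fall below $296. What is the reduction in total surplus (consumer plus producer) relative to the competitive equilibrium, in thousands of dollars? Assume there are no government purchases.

16464

Without the control the market clears where 2382 - 6p = 8p - 978, i.e. p* = 240 and q* = 942.
The floor of 296 is above the equilibrium price 240, so it binds.
At p = 296: qd = 2382 - 6·296 = 606 and qs = 8·296 - 978 = 1390.
Quantity traded falls to 606. At q = 606 the demand price is (2382 - 606)/6 = 296 and the supply price is (978 + 606)/8 = 198.
Deadweight loss = ½ · (296 - 198) · (942 - 606) = ½ · 98 · 336 = 16464.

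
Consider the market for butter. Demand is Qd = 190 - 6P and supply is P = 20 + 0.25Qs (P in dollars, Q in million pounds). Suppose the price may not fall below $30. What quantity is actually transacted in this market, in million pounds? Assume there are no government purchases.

Rearranging supply gives Qs = 4P - 80. Without the control the market clears where 190 - 6P = 4P - 80, i.e. P* = 27 and Q* = 28.
Because the floor (30) lies above the market-clearing price, it is binding.
At P = 30: Qd = 190 - 6·30 = 10 and Qs = 4·30 - 80 = 40.
The quantity actually transacted is the short side, demand: 10.

10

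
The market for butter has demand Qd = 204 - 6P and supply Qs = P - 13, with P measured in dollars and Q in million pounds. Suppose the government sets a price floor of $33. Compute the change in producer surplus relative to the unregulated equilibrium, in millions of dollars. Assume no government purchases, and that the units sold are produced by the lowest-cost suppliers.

-60

In a free market, 204 - 6P = P - 13 gives the equilibrium P* = 31, Q* = 18.
Because the floor (33) lies above the market-clearing price, it is binding.
At P = 33: Qd = 204 - 6·33 = 6 and Qs = 33 - 13 = 20.
Producer surplus without the control is ½ · (31 - 13) · 18 = 162.
With the floor, 6 units are sold at 33. The supply price at Q = 6 is 19, so PS = ½ · [(33 - 13) + (33 - 19)] · 6 = 102.
Change in producer surplus = 102 - 162 = -60.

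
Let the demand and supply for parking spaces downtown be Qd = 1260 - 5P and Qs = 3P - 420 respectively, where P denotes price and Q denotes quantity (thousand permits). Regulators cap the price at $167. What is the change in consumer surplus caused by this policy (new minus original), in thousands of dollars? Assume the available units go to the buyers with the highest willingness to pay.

Without the control the market clears where 1260 - 5P = 3P - 420, i.e. P* = 210 and Q* = 210.
The ceiling of 167 is below the equilibrium price 210, so it binds.
At P = 167: Qd = 1260 - 5·167 = 425 and Qs = 3·167 - 420 = 81.
Consumer surplus without the control is ½ · (252 - 210) · 210 = 4410.
With the ceiling, 81 units are sold at 167 (assume they go to the highest-value buyers). The demand price at Q = 81 is 235.8, so CS = ½ · [(252 - 167) + (235.8 - 167)] · 81 = 6228.9.
Change in consumer surplus = 6228.9 - 4410 = 1818.9.

1818.9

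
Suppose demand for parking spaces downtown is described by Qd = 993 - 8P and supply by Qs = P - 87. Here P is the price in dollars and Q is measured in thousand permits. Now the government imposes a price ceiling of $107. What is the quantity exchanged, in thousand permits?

Equilibrium: 993 - 8P = P - 87, so 1080 = 9P and P* = 120, Q* = 33.
The ceiling of 107 is below the equilibrium price 120, so it binds.
At P = 107: Qd = 993 - 8·107 = 137 and Qs = 107 - 87 = 20.
The quantity actually transacted is the short side, supply: 20.

20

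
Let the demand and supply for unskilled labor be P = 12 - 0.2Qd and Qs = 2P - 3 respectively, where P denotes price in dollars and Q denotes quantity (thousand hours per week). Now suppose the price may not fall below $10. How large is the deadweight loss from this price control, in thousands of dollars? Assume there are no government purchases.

8.75

Rearranging demand gives Qd = 60 - 5P. Without the control the market clears where 60 - 5P = 2P - 3, i.e. P* = 9 and Q* = 15.
The floor of 10 is above the equilibrium price 9, so it binds.
At P = 10: Qd = 60 - 5·10 = 10 and Qs = 2·10 - 3 = 17.
Quantity traded falls to 10. At Q = 10 the demand price is (60 - 10)/5 = 10 and the supply price is (3 + 10)/2 = 6.5.
Deadweight loss = ½ · (10 - 6.5) · (15 - 10) = ½ · 3.5 · 5 = 8.75.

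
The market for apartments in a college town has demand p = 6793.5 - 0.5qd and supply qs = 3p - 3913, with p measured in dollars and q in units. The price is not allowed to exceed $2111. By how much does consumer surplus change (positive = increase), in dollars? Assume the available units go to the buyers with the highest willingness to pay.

-979592.25

Rearranging demand gives qd = 13587 - 2p. Setting quantity demanded equal to quantity supplied, 13587 - 2p = 3p - 3913, gives p* = 3500 and q* = 6587.
Since 2111 < 3500, the ceiling is binding.
At p = 2111: qd = 13587 - 2·2111 = 9365 and qs = 3·2111 - 3913 = 2420.
Consumer surplus without the control is ½ · (6793.5 - 3500) · 6587 = 10847142.25.
With the ceiling, 2420 units are sold at 2111 (assume they go to the highest-value buyers). The demand price at q = 2420 is 5583.5, so CS = ½ · [(6793.5 - 2111) + (5583.5 - 2111)] · 2420 = 9867550.
Change in consumer surplus = 9867550 - 10847142.25 = -979592.25.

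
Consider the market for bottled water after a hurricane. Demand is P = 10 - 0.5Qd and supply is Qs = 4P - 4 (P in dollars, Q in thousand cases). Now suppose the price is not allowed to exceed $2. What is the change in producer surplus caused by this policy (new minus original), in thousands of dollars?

Rearranging demand gives Qd = 20 - 2P. In a free market, 20 - 2P = 4P - 4 gives the equilibrium P* = 4, Q* = 12.
The ceiling of 2 is below the equilibrium price 4, so it binds.
At P = 2: Qd = 20 - 2·2 = 16 and Qs = 4·2 - 4 = 4.
Producer surplus without the control is ½ · (4 - 1) · 12 = 18.
With the ceiling, producers sell 4 units at 2, so PS = ½ · (2 - 1) · 4 = 2.
Change in producer surplus = 2 - 18 = -16.

-16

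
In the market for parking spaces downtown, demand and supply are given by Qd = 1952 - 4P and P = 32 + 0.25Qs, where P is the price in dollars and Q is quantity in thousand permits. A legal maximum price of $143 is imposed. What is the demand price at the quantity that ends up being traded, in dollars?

377

Rearranging supply gives Qs = 4P - 128. Without the control the market clears where 1952 - 4P = 4P - 128, i.e. P* = 260 and Q* = 912.
Since 143 < 260, the ceiling is binding.
At P = 143: Qd = 1952 - 4·143 = 1380 and Qs = 4·143 - 128 = 444.
Only 444 units reach the market. On the demand curve, the marginal buyer's willingness to pay at Q = 444 is (1952 - 444)/4 = 377.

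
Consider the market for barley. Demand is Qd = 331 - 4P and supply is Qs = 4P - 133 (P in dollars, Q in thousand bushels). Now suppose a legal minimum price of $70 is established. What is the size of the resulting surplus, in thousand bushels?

96

In a free market, 331 - 4P = 4P - 133 gives the equilibrium P* = 58, Q* = 99.
Because the floor (70) lies above the market-clearing price, it is binding.
At P = 70: Qd = 331 - 4·70 = 51 and Qs = 4·70 - 133 = 147.
Surplus = Qs - Qd = 147 - 51 = 96.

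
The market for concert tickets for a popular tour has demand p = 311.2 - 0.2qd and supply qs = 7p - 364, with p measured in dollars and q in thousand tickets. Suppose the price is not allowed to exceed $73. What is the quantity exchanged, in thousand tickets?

Rearranging demand gives qd = 1556 - 5p. In a free market, 1556 - 5p = 7p - 364 gives the equilibrium p* = 160, q* = 756.
Since 73 < 160, the ceiling is binding.
At p = 73: qd = 1556 - 5·73 = 1191 and qs = 7·73 - 364 = 147.
The quantity actually transacted is the short side, supply: 147.

147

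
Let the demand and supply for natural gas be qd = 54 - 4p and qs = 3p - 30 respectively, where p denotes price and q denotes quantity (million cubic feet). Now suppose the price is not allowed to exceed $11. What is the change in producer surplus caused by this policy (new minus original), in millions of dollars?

-4.5

Equilibrium: 54 - 4p = 3p - 30, so 84 = 7p and p* = 12, q* = 6.
The ceiling of 11 is below the equilibrium price 12, so it binds.
At p = 11: qd = 54 - 4·11 = 10 and qs = 3·11 - 30 = 3.
Producer surplus without the control is ½ · (12 - 10) · 6 = 6.
With the ceiling, producers sell 3 units at 11, so PS = ½ · (11 - 10) · 3 = 1.5.
Change in producer surplus = 1.5 - 6 = -4.5.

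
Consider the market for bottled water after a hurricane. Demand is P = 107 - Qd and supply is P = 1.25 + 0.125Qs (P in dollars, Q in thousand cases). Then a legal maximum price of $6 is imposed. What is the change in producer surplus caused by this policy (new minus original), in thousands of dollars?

Rearranging demand gives Qd = 107 - P; rearranging supply gives Qs = 8P - 10. Without the control the market clears where 107 - P = 8P - 10, i.e. P* = 13 and Q* = 94.
The ceiling of 6 is below the equilibrium price 13, so it binds.
At P = 6: Qd = 107 - 6 = 101 and Qs = 8·6 - 10 = 38.
Producer surplus without the control is ½ · (13 - 1.25) · 94 = 552.25.
With the ceiling, producers sell 38 units at 6, so PS = ½ · (6 - 1.25) · 38 = 90.25.
Change in producer surplus = 90.25 - 552.25 = -462.

-462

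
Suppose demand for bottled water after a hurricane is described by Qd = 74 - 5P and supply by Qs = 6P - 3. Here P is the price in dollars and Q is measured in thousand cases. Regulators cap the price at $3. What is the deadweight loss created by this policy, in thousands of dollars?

105.6

Setting quantity demanded equal to quantity supplied, 74 - 5P = 6P - 3, gives P* = 7 and Q* = 39.
The ceiling of 3 is below the equilibrium price 7, so it binds.
At P = 3: Qd = 74 - 5·3 = 59 and Qs = 6·3 - 3 = 15.
Quantity traded falls to 15. At Q = 15 the demand price is (74 - 15)/5 = 11.8 and the supply price is (3 + 15)/6 = 3.
Deadweight loss = ½ · (11.8 - 3) · (39 - 15) = ½ · 8.8 · 24 = 105.6.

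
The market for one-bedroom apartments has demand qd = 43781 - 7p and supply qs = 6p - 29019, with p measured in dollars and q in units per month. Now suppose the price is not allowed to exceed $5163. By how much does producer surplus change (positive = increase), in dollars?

In a free market, 43781 - 7p = 6p - 29019 gives the equilibrium p* = 5600, q* = 4581.
The ceiling of 5163 is below the equilibrium price 5600, so it binds.
At p = 5163: qd = 43781 - 7·5163 = 7640 and qs = 6·5163 - 29019 = 1959.
Producer surplus without the control is ½ · (5600 - 4836.5) · 4581 = 1748796.75.
With the ceiling, producers sell 1959 units at 5163, so PS = ½ · (5163 - 4836.5) · 1959 = 319806.75.
Change in producer surplus = 319806.75 - 1748796.75 = -1428990.

-1428990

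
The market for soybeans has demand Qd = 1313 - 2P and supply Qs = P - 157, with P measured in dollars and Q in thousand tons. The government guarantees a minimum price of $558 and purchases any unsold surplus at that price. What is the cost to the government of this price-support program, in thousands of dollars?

113832

In a free market, 1313 - 2P = P - 157 gives the equilibrium P* = 490, Q* = 333.
Since 558 > 490, the floor is binding.
At P = 558: Qd = 1313 - 2·558 = 197 and Qs = 558 - 157 = 401.
Surplus = Qs - Qd = 204.
Government expenditure = surplus × support price = 204 × 558 = 113832.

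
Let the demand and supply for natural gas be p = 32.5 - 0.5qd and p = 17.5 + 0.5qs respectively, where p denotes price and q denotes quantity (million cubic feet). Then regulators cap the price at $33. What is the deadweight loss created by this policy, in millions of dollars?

Rearranging demand gives qd = 65 - 2p; rearranging supply gives qs = 2p - 35. In a free market, 65 - 2p = 2p - 35 gives the equilibrium p* = 25, q* = 15.
The ceiling of 33 is above the equilibrium price 25, so it is not binding; the market clears at p* = 25, q* = 15.
Since the control does not bind, no trades are prevented and deadweight loss is zero.

0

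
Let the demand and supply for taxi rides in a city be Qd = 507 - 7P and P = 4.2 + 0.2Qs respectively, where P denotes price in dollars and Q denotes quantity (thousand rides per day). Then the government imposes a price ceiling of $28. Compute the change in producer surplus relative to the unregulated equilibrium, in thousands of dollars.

Rearranging supply gives Qs = 5P - 21. Equilibrium: 507 - 7P = 5P - 21, so 528 = 12P and P* = 44, Q* = 199.
Since 28 < 44, the ceiling is binding.
At P = 28: Qd = 507 - 7·28 = 311 and Qs = 5·28 - 21 = 119.
Producer surplus without the control is ½ · (44 - 4.2) · 199 = 3960.1.
With the ceiling, producers sell 119 units at 28, so PS = ½ · (28 - 4.2) · 119 = 1416.1.
Change in producer surplus = 1416.1 - 3960.1 = -2544.

-2544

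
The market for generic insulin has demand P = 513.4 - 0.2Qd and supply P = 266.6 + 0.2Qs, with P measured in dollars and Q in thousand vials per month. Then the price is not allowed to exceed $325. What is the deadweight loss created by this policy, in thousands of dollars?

Rearranging demand gives Qd = 2567 - 5P; rearranging supply gives Qs = 5P - 1333. Without the control the market clears where 2567 - 5P = 5P - 1333, i.e. P* = 390 and Q* = 617.
Because the ceiling (325) lies below the market-clearing price, it is binding.
At P = 325: Qd = 2567 - 5·325 = 942 and Qs = 5·325 - 1333 = 292.
Quantity traded falls to 292. At Q = 292 the demand price is (2567 - 292)/5 = 455 and the supply price is (1333 + 292)/5 = 325.
Deadweight loss = ½ · (455 - 325) · (617 - 292) = ½ · 130 · 325 = 21125.

21125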